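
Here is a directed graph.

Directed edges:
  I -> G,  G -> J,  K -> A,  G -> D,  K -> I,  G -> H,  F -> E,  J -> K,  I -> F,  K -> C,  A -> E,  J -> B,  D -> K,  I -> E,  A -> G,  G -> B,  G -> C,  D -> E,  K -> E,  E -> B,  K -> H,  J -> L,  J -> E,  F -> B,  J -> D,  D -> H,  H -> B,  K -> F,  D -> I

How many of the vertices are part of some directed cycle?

6

A vertex is on a directed cycle iff it belongs to a strongly connected component of size ≥ 2 (or has a self-loop).
The vertices on cycles are {A, D, G, I, J, K} — 6 in total.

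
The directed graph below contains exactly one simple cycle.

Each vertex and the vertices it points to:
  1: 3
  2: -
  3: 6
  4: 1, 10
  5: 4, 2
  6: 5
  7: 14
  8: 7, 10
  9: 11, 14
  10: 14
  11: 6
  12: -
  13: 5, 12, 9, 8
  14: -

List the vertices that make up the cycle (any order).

DFS with gray/black marking from 5:
5 gray
  4 gray
    1 gray
      3 gray
        6 gray
          6→5: 5 is gray → back edge
Back edge closes the cycle 5 → 4 → 1 → 3 → 6 → 5; its vertices are {1, 3, 4, 5, 6}.

1, 3, 4, 5, 6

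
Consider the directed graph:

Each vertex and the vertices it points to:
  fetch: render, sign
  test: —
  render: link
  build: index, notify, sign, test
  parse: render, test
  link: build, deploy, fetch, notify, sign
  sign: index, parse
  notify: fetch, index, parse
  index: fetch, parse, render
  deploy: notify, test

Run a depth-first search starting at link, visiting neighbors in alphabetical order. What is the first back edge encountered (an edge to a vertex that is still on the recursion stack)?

render->link

DFS from link (visiting neighbors in alphabetical order); mark gray on enter, black on exit:
link gray
  build gray
    index gray
      fetch gray
        render gray
          render→link: link is gray → back edge
First back edge: render → link.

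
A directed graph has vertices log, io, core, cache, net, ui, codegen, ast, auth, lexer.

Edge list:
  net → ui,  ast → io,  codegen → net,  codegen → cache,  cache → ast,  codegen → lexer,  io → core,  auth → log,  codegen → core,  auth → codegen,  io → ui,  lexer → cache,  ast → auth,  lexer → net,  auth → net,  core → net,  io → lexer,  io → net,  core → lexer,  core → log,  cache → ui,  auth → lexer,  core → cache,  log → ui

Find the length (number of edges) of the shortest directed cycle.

4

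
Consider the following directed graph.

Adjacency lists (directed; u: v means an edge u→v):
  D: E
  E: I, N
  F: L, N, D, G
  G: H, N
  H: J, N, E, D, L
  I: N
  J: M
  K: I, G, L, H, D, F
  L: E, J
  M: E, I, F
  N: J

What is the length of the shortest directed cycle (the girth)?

4

For each vertex v, BFS finds the shortest path from v back to v.
The shortest such closed walk is F → N → J → M → F, length 4.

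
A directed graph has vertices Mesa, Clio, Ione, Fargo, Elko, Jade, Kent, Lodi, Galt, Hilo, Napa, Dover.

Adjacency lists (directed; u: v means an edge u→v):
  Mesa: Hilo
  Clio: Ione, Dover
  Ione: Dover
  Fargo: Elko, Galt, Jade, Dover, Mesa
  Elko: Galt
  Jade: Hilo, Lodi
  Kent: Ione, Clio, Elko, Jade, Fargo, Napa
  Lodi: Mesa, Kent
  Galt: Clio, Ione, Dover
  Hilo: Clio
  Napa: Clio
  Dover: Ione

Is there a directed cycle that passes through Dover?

Yes

Dover is on a cycle iff Dover can reach itself via ≥1 edge.
Dover → Ione → Dover — yes.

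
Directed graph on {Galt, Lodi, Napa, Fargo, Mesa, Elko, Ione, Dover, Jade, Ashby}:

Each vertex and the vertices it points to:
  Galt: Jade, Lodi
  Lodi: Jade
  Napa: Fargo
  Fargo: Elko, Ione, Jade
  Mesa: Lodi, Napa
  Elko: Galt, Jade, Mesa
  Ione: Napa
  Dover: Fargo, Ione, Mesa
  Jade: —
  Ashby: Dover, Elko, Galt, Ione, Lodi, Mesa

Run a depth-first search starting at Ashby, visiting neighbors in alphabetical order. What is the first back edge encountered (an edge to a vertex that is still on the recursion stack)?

DFS from Ashby (visiting neighbors in alphabetical order); mark gray on enter, black on exit:
Ashby gray
  Dover gray
    Fargo gray
      Elko gray
        Galt gray
          Jade gray
          Jade black
          Lodi gray
            Lodi→Jade: Jade black — skip
          Lodi black
        Galt black
        Elko→Jade: Jade black — skip
        Mesa gray
          Mesa→Lodi: Lodi black — skip
          Napa gray
            Napa→Fargo: Fargo is gray → back edge
First back edge: Napa → Fargo.

Napa->Fargo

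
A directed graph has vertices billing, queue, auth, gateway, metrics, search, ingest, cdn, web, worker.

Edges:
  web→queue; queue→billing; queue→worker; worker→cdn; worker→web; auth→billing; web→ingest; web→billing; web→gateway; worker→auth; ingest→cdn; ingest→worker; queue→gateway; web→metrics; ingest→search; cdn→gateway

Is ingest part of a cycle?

Yes

ingest is on a cycle iff ingest can reach itself via ≥1 edge.
ingest → worker → web → ingest — yes.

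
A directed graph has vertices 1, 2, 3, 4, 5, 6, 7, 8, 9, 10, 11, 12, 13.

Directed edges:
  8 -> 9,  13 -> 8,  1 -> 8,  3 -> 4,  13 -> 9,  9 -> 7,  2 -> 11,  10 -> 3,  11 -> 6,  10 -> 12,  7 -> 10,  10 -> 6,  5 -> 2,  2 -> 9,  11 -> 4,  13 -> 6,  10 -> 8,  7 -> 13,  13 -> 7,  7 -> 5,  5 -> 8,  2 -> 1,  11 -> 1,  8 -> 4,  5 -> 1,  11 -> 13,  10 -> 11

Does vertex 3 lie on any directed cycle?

3 lies on a cycle iff there is a path from 3 back to itself.
Exploring from 3, it never reaches itself; equivalently, its strongly connected component is a singleton.

No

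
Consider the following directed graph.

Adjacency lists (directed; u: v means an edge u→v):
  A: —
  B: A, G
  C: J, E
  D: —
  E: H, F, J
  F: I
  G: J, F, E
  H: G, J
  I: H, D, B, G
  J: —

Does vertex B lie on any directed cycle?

B is on a cycle iff B can reach itself via ≥1 edge.
B → G → F → I → B — yes.

Yes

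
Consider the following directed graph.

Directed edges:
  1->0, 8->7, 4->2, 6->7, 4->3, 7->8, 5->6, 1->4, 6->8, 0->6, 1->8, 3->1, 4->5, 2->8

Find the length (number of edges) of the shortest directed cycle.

For each vertex v, BFS finds the shortest path from v back to v.
The shortest such closed walk is 7 → 8 → 7, length 2.

2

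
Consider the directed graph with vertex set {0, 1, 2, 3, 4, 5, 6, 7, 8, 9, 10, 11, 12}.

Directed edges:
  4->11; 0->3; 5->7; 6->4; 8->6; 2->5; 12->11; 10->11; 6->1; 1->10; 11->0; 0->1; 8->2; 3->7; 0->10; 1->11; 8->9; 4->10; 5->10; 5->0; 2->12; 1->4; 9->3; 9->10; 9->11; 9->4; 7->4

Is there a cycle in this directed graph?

DFS with white/gray/black marking, starting from 7:
7 gray
  4 gray
    10 gray
      11 gray
        0 gray
          3 gray
            3→7: 7 is gray → back edge
Back edge found, so a cycle exists: 7 → 4 → 10 → 11 → 0 → 3 → 7.

Yes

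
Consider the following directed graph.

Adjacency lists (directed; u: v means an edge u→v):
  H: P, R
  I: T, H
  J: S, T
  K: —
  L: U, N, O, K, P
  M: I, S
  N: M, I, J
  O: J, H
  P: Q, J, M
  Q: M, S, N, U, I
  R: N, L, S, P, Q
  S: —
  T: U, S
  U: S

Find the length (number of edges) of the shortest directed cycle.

4

For each vertex v, BFS finds the shortest path from v back to v.
The shortest such closed walk is R → Q → I → H → R, length 4.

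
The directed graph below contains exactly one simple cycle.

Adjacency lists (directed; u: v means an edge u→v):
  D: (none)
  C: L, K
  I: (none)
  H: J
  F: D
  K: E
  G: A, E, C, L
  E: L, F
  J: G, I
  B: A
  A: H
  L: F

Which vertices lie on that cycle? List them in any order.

DFS with gray/black marking from A:
A gray
  H gray
    J gray
      G gray
        G→A: A is gray → back edge
Back edge closes the cycle A → H → J → G → A; its vertices are {A, G, H, J}.

A, G, H, J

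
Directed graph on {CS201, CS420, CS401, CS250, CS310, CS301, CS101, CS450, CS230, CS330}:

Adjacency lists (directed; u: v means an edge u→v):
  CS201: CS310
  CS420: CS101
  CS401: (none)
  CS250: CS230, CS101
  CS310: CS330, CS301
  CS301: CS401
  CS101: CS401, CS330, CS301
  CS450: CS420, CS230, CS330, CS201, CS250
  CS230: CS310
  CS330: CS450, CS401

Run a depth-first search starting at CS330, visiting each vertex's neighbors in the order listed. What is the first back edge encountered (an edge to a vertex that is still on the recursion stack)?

DFS from CS330 (visiting each vertex's neighbors in the order listed); mark gray on enter, black on exit:
CS330 gray
  CS450 gray
    CS420 gray
      CS101 gray
        CS401 gray
        CS401 black
        CS101→CS330: CS330 is gray → back edge
First back edge: CS101 → CS330.

CS101->CS330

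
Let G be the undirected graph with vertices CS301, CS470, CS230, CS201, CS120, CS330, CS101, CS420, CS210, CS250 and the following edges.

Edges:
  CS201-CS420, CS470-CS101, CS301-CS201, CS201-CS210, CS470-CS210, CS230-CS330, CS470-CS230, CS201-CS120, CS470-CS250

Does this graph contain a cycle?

No

DFS, tracking each vertex's parent; an edge to a visited non-parent vertex closes a cycle.
Start from CS101:
visit CS101 (parent –)
  visit CS470 (parent CS101)
    CS470–CS101: parent, skip
    visit CS230 (parent CS470)
      CS230–CS470: parent, skip
      visit CS330 (parent CS230)
        CS330–CS230: parent, skip
    visit CS210 (parent CS470)
      CS210–CS470: parent, skip
      visit CS201 (parent CS210)
        visit CS420 (parent CS201)
          CS420–CS201: parent, skip
        visit CS301 (parent CS201)
          CS301–CS201: parent, skip
        CS201–CS210: parent, skip
        visit CS120 (parent CS201)
          CS120–CS201: parent, skip
    visit CS250 (parent CS470)
      CS250–CS470: parent, skip
No non-parent visited neighbor found — the graph is a forest.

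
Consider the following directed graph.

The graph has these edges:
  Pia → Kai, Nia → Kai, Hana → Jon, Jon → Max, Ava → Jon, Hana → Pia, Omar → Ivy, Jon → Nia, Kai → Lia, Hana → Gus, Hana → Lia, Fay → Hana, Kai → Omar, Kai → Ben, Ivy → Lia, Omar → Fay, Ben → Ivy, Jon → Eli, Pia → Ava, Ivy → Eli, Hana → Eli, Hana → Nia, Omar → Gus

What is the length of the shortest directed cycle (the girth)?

5

For each vertex v, BFS finds the shortest path from v back to v.
The shortest such closed walk is Hana → Pia → Kai → Omar → Fay → Hana, length 5.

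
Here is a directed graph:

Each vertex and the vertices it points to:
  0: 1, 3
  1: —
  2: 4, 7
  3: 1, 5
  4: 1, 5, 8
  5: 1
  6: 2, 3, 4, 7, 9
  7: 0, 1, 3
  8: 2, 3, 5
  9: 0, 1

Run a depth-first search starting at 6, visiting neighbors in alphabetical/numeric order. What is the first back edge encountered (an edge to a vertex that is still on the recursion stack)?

DFS from 6 (visiting neighbors in alphabetical/numeric order); mark gray on enter, black on exit:
6 gray
  2 gray
    4 gray
      1 gray
      1 black
      5 gray
        5→1: 1 black — skip
      5 black
      8 gray
        8→2: 2 is gray → back edge
First back edge: 8 → 2.

8→2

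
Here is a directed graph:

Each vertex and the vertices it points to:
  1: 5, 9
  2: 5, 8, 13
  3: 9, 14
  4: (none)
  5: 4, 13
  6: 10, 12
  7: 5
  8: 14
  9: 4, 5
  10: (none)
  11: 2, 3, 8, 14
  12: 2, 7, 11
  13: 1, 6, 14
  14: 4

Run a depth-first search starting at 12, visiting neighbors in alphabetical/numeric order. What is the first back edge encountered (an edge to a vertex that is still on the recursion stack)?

1->5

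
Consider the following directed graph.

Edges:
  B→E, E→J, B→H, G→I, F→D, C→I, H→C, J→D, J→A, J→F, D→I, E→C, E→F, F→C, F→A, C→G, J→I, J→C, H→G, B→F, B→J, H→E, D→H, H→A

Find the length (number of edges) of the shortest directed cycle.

For each vertex v, BFS finds the shortest path from v back to v.
The shortest such closed walk is J → D → H → E → J, length 4.

4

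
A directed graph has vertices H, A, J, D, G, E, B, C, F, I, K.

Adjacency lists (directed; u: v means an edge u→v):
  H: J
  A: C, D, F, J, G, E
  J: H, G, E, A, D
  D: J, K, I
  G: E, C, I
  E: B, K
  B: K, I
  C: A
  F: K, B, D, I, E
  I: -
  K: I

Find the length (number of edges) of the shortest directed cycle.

2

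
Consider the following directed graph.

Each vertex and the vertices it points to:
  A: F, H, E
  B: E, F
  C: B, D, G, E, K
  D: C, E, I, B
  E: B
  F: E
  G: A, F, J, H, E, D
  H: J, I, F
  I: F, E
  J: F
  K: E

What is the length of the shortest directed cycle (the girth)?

For each vertex v, BFS finds the shortest path from v back to v.
The shortest such closed walk is D → C → D, length 2.

2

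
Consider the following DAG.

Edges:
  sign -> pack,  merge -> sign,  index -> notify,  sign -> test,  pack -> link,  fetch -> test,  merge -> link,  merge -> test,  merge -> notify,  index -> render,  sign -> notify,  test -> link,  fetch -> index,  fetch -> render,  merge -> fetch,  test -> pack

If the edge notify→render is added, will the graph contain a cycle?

No

Adding notify→render creates a cycle iff render can already reach notify.
Explore from render: no path reaches notify. The graph stays acyclic.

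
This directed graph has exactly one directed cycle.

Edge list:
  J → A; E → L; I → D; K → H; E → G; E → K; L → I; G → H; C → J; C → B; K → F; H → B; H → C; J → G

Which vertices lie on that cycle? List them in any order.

C, G, H, J

DFS with gray/black marking from H:
H gray
  B gray
  B black
  C gray
    C→B: B black — skip
    J gray
      A gray
      A black
      G gray
        G→H: H is gray → back edge
Back edge closes the cycle H → C → J → G → H; its vertices are {C, G, H, J}.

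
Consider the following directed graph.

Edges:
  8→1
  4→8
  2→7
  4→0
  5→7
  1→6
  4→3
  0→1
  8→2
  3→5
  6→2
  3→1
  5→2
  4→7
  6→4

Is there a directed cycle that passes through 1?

Yes

1 is on a cycle iff 1 can reach itself via ≥1 edge.
1 → 6 → 4 → 8 → 1 — yes.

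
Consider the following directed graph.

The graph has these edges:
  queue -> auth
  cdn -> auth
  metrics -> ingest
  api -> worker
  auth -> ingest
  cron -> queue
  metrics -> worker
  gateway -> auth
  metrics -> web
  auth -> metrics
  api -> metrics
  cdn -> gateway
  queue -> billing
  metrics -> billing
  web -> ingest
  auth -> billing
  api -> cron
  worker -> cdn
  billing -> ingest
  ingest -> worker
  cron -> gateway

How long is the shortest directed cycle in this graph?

For each vertex v, BFS finds the shortest path from v back to v.
The shortest such closed walk is worker → cdn → auth → ingest → worker, length 4.

4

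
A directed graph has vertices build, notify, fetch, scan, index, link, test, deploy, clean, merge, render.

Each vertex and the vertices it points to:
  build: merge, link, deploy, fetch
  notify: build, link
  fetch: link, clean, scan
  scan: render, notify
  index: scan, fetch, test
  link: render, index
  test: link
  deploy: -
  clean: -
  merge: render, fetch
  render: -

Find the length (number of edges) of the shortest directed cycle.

For each vertex v, BFS finds the shortest path from v back to v.
The shortest such closed walk is index → test → link → index, length 3.

3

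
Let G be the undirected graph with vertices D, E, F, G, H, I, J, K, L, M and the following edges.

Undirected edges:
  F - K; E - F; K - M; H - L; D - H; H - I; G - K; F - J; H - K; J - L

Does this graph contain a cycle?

Yes

DFS, tracking each vertex's parent; an edge to a visited non-parent vertex closes a cycle.
Start from J:
visit J (parent –)
  visit F (parent J)
    F–J: parent, skip
    visit E (parent F)
      E–F: parent, skip
    visit K (parent F)
      visit H (parent K)
        visit I (parent H)
          I–H: parent, skip
        visit D (parent H)
          D–H: parent, skip
        H–K: parent, skip
        visit L (parent H)
          L–H: parent, skip
          L–J: J visited and ≠ parent → cycle
Cycle: J – F – K – H – L – J.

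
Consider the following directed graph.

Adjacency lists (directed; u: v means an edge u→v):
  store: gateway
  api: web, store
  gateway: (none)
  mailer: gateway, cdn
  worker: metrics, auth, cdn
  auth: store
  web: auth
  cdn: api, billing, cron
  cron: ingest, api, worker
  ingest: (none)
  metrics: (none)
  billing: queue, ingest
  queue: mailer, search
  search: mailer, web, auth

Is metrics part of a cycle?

No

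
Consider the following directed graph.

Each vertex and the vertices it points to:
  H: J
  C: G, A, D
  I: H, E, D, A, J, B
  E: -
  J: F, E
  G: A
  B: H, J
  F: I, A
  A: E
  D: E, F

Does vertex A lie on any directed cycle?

A lies on a cycle iff there is a path from A back to itself.
Exploring from A, it never reaches itself; equivalently, its strongly connected component is a singleton.

No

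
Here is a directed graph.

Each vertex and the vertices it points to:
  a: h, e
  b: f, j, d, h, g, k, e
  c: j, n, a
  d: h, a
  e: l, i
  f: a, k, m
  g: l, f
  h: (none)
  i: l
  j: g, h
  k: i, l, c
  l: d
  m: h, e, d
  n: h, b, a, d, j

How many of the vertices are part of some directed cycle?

A vertex is on a directed cycle iff it belongs to a strongly connected component of size ≥ 2 (or has a self-loop).
The vertices on cycles are {a, b, c, d, e, f, g, i, j, k, l, n} — 12 in total.

12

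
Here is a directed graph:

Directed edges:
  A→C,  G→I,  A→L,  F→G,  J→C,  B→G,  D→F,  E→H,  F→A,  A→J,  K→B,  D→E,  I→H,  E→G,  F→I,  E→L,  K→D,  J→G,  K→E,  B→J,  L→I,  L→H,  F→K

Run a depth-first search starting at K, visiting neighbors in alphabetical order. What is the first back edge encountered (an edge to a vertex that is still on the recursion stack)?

F->K

DFS from K (visiting neighbors in alphabetical order); mark gray on enter, black on exit:
K gray
  B gray
    G gray
      I gray
        H gray
        H black
      I black
    G black
    J gray
      C gray
      C black
      J→G: G black — skip
    J black
  B black
  D gray
    E gray
      E→G: G black — skip
      E→H: H black — skip
      L gray
        L→H: H black — skip
        L→I: I black — skip
      L black
    E black
    F gray
      A gray
        A→C: C black — skip
        A→J: J black — skip
        A→L: L black — skip
      A black
      F→G: G black — skip
      F→I: I black — skip
      F→K: K is gray → back edge
First back edge: F → K.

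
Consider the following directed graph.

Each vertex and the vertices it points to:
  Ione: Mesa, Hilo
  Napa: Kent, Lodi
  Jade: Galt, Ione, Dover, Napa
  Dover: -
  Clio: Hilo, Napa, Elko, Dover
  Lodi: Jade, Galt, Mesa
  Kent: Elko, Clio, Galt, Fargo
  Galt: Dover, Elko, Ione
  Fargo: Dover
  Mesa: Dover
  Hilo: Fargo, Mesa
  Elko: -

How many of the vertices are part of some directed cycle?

5

A vertex is on a directed cycle iff it belongs to a strongly connected component of size ≥ 2 (or has a self-loop).
The vertices on cycles are {Clio, Jade, Kent, Lodi, Napa} — 5 in total.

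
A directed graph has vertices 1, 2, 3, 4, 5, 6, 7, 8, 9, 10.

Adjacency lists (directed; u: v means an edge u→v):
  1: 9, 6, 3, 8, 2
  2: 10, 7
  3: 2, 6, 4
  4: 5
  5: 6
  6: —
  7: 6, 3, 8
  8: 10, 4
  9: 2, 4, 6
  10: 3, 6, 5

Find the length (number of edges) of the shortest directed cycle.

3

For each vertex v, BFS finds the shortest path from v back to v.
The shortest such closed walk is 2 → 10 → 3 → 2, length 3.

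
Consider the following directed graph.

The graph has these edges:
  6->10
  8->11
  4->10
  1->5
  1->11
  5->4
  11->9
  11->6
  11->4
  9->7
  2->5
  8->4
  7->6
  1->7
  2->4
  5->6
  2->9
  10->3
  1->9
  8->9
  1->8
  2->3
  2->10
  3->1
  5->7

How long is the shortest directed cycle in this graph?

5

For each vertex v, BFS finds the shortest path from v back to v.
The shortest such closed walk is 3 → 1 → 11 → 4 → 10 → 3, length 5.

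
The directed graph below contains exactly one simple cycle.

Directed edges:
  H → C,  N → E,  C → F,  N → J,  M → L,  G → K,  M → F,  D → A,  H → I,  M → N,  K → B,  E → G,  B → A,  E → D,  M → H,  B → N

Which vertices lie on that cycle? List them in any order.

DFS with gray/black marking from N:
N gray
  J gray
  J black
  E gray
    G gray
      K gray
        B gray
          B→N: N is gray → back edge
Back edge closes the cycle N → E → G → K → B → N; its vertices are {B, E, G, K, N}.

B, E, G, K, N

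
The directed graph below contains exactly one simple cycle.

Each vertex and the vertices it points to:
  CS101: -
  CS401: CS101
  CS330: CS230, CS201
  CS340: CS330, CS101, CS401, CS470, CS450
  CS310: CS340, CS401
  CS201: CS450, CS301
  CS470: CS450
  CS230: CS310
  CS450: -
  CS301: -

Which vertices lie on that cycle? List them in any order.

DFS with gray/black marking from CS330:
CS330 gray
  CS230 gray
    CS310 gray
      CS340 gray
        CS340→CS330: CS330 is gray → back edge
Back edge closes the cycle CS330 → CS230 → CS310 → CS340 → CS330; its vertices are {CS230, CS310, CS330, CS340}.

CS230, CS310, CS330, CS340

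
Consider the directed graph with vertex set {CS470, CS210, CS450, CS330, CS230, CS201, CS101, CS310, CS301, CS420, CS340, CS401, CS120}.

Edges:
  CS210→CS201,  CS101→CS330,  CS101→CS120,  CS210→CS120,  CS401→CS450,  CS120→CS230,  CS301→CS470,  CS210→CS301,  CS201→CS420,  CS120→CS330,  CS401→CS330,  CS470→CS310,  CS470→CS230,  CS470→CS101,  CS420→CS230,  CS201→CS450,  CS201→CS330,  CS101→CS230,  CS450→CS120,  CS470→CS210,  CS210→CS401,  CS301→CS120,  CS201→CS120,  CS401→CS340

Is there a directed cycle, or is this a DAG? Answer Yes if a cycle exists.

DFS with white/gray/black marking, starting from CS101:
CS101 gray
  CS330 gray
  CS330 black
  CS230 gray
  CS230 black
  CS120 gray
    CS120→CS330: CS330 black — skip
    CS120→CS230: CS230 black — skip
  CS120 black
CS101 black
CS470 gray
  CS470→CS101: CS101 black — skip
  CS470→CS230: CS230 black — skip
  CS210 gray
    CS301 gray
      CS301→CS120: CS120 black — skip
      CS301→CS470: CS470 is gray → back edge
Back edge found, so a cycle exists: CS470 → CS210 → CS301 → CS470.

Yes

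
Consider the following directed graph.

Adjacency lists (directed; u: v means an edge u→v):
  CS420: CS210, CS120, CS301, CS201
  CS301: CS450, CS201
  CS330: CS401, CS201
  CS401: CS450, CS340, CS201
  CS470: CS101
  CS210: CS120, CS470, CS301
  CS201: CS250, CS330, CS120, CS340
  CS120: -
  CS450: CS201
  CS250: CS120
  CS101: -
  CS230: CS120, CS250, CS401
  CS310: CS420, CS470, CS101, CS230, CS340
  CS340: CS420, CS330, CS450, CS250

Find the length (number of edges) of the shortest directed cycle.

For each vertex v, BFS finds the shortest path from v back to v.
The shortest such closed walk is CS330 → CS201 → CS330, length 2.

2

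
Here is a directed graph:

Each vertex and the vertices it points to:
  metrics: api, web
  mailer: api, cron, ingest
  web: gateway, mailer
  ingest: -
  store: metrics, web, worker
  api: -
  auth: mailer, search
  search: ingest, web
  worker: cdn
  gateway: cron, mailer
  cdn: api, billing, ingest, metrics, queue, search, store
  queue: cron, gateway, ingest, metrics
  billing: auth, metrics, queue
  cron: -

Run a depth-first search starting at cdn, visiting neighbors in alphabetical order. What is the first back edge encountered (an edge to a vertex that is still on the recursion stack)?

DFS from cdn (visiting neighbors in alphabetical order); mark gray on enter, black on exit:
cdn gray
  api gray
  api black
  billing gray
    auth gray
      mailer gray
        mailer→api: api black — skip
        cron gray
        cron black
        ingest gray
        ingest black
      mailer black
      search gray
        search→ingest: ingest black — skip
        web gray
          gateway gray
            gateway→cron: cron black — skip
            gateway→mailer: mailer black — skip
          gateway black
          web→mailer: mailer black — skip
        web black
      search black
    auth black
    metrics gray
      metrics→api: api black — skip
      metrics→web: web black — skip
    metrics black
    queue gray
      queue→cron: cron black — skip
      queue→gateway: gateway black — skip
      queue→ingest: ingest black — skip
      queue→metrics: metrics black — skip
    queue black
  billing black
  cdn→ingest: ingest black — skip
  cdn→metrics: metrics black — skip
  cdn→queue: queue black — skip
  cdn→search: search black — skip
  store gray
    store→metrics: metrics black — skip
    store→web: web black — skip
    worker gray
      worker→cdn: cdn is gray → back edge
First back edge: worker → cdn.

worker→cdn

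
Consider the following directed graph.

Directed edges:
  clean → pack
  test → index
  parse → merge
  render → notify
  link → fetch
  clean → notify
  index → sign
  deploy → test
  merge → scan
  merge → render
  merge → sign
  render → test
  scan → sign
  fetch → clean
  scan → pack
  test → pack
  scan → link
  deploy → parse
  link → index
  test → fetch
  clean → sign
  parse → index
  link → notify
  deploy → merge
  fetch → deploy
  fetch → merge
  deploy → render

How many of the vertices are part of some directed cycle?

8

A vertex is on a directed cycle iff it belongs to a strongly connected component of size ≥ 2 (or has a self-loop).
The vertices on cycles are {link, scan, test, fetch, merge, parse, deploy, render} — 8 in total.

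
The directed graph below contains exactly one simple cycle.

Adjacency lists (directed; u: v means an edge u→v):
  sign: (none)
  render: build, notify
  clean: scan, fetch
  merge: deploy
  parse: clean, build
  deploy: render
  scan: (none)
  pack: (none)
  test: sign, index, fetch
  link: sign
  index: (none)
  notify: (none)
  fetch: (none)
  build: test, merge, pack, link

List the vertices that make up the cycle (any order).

DFS with gray/black marking from build:
build gray
  test gray
    sign gray
    sign black
    index gray
    index black
    fetch gray
    fetch black
  test black
  merge gray
    deploy gray
      render gray
        render→build: build is gray → back edge
Back edge closes the cycle build → merge → deploy → render → build; its vertices are {build, merge, deploy, render}.

build, merge, deploy, render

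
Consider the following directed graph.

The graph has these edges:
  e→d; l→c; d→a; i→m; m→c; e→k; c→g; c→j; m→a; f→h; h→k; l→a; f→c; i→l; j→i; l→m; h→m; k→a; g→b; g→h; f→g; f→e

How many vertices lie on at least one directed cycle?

A vertex is on a directed cycle iff it belongs to a strongly connected component of size ≥ 2 (or has a self-loop).
The vertices on cycles are {c, g, h, i, j, l, m} — 7 in total.

7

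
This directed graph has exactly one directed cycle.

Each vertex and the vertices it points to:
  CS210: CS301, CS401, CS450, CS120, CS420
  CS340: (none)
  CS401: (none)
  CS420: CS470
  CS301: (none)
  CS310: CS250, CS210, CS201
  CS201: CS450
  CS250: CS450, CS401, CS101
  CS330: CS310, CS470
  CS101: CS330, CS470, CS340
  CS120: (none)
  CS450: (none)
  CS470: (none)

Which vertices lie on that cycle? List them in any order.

DFS with gray/black marking from CS310:
CS310 gray
  CS250 gray
    CS450 gray
    CS450 black
    CS401 gray
    CS401 black
    CS101 gray
      CS330 gray
        CS330→CS310: CS310 is gray → back edge
Back edge closes the cycle CS310 → CS250 → CS101 → CS330 → CS310; its vertices are {CS101, CS250, CS310, CS330}.

CS101, CS250, CS310, CS330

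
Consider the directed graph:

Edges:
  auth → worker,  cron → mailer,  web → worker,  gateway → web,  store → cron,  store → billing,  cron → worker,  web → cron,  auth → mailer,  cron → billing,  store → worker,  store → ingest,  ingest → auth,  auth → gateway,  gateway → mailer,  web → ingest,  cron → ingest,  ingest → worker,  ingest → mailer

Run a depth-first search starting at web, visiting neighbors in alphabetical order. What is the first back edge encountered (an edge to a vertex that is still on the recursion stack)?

gateway→web

DFS from web (visiting neighbors in alphabetical order); mark gray on enter, black on exit:
web gray
  cron gray
    billing gray
    billing black
    ingest gray
      auth gray
        gateway gray
          mailer gray
          mailer black
          gateway→web: web is gray → back edge
First back edge: gateway → web.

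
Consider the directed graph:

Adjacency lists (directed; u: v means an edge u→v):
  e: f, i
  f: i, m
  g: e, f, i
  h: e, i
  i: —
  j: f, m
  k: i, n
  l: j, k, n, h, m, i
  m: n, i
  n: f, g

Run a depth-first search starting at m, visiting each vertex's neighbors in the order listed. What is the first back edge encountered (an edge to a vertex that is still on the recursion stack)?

DFS from m (visiting each vertex's neighbors in the order listed); mark gray on enter, black on exit:
m gray
  n gray
    f gray
      i gray
      i black
      f→m: m is gray → back edge
First back edge: f → m.

f->m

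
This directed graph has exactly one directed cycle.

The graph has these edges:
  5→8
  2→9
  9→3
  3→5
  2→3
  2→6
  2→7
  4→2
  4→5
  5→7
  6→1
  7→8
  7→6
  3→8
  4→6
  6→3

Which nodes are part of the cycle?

DFS with gray/black marking from 7:
7 gray
  8 gray
  8 black
  6 gray
    3 gray
      3→8: 8 black — skip
      5 gray
        5→8: 8 black — skip
        5→7: 7 is gray → back edge
Back edge closes the cycle 7 → 6 → 3 → 5 → 7; its vertices are {3, 5, 6, 7}.

3, 5, 6, 7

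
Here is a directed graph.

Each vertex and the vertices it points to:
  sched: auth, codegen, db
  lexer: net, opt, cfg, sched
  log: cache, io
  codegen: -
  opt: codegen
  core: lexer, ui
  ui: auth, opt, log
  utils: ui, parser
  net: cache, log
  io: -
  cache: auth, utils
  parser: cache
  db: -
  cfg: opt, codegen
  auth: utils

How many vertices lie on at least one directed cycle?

6

A vertex is on a directed cycle iff it belongs to a strongly connected component of size ≥ 2 (or has a self-loop).
The vertices on cycles are {ui, log, auth, cache, utils, parser} — 6 in total.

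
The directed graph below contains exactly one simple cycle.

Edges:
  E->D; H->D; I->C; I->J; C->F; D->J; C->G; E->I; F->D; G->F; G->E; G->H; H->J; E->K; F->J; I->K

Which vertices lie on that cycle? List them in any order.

C, E, G, I

DFS with gray/black marking from G:
G gray
  E gray
    D gray
      J gray
      J black
    D black
    K gray
    K black
    I gray
      I→J: J black — skip
      C gray
        C→G: G is gray → back edge
Back edge closes the cycle G → E → I → C → G; its vertices are {C, E, G, I}.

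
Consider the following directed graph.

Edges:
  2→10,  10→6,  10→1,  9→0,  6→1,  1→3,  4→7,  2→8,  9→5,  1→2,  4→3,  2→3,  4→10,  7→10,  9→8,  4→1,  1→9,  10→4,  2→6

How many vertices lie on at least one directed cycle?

6

A vertex is on a directed cycle iff it belongs to a strongly connected component of size ≥ 2 (or has a self-loop).
The vertices on cycles are {1, 2, 4, 6, 7, 10} — 6 in total.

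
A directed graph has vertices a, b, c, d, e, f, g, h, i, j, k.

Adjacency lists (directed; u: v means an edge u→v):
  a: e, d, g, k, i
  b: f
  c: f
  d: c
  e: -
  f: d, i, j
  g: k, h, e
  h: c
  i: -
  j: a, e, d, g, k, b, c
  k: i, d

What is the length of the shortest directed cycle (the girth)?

3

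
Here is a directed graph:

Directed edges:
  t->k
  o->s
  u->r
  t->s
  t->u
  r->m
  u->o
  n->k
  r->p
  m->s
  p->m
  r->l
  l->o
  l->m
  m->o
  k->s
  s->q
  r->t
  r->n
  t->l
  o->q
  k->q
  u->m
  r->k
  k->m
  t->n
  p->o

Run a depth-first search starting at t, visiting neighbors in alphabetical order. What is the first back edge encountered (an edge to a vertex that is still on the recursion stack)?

DFS from t (visiting neighbors in alphabetical order); mark gray on enter, black on exit:
t gray
  k gray
    m gray
      o gray
        q gray
        q black
        s gray
          s→q: q black — skip
        s black
      o black
      m→s: s black — skip
    m black
    k→q: q black — skip
    k→s: s black — skip
  k black
  l gray
    l→m: m black — skip
    l→o: o black — skip
  l black
  n gray
    n→k: k black — skip
  n black
  t→s: s black — skip
  u gray
    u→m: m black — skip
    u→o: o black — skip
    r gray
      r→k: k black — skip
      r→l: l black — skip
      r→m: m black — skip
      r→n: n black — skip
      p gray
        p→m: m black — skip
        p→o: o black — skip
      p black
      r→t: t is gray → back edge
First back edge: r → t.

r→t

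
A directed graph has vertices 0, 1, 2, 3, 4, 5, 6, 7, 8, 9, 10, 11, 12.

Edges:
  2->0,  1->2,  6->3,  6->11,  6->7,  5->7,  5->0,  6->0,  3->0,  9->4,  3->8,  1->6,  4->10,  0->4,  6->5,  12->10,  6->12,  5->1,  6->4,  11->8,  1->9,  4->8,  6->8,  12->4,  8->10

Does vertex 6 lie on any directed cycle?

Yes

6 is on a cycle iff 6 can reach itself via ≥1 edge.
6 → 5 → 1 → 6 — yes.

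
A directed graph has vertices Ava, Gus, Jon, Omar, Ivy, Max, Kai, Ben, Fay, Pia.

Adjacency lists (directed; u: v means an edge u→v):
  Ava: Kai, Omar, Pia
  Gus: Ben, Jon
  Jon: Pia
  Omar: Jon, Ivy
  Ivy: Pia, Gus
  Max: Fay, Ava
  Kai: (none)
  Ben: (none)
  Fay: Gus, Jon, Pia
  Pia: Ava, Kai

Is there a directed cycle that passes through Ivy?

Yes

Ivy is on a cycle iff Ivy can reach itself via ≥1 edge.
Ivy → Pia → Ava → Omar → Ivy — yes.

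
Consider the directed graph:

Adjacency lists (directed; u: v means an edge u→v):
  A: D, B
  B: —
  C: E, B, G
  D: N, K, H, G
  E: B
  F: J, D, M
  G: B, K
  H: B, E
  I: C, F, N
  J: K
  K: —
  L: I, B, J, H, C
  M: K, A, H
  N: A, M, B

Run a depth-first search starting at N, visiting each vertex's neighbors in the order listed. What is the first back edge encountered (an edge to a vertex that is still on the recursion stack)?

D->N

DFS from N (visiting each vertex's neighbors in the order listed); mark gray on enter, black on exit:
N gray
  A gray
    D gray
      D→N: N is gray → back edge
First back edge: D → N.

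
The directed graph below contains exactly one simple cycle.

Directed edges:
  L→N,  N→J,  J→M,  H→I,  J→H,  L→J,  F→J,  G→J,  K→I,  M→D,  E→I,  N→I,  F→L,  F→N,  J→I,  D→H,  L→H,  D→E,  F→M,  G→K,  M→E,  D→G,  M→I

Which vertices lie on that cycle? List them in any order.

DFS with gray/black marking from M:
M gray
  D gray
    E gray
      I gray
      I black
    E black
    G gray
      J gray
        J→M: M is gray → back edge
Back edge closes the cycle M → D → G → J → M; its vertices are {D, G, J, M}.

D, G, J, M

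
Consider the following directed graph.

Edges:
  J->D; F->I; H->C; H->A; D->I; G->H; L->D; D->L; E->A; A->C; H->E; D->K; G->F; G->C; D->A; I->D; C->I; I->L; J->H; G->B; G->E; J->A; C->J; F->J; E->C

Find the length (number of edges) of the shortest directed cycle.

2

For each vertex v, BFS finds the shortest path from v back to v.
The shortest such closed walk is I → D → I, length 2.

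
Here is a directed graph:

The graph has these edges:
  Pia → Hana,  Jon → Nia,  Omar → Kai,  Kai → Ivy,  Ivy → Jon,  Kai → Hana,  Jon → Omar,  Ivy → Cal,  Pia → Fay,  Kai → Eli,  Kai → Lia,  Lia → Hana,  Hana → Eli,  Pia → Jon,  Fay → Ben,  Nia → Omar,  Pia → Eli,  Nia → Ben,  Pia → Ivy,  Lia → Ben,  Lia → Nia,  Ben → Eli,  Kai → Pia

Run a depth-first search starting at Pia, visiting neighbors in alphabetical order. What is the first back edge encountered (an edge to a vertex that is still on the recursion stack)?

DFS from Pia (visiting neighbors in alphabetical order); mark gray on enter, black on exit:
Pia gray
  Eli gray
  Eli black
  Fay gray
    Ben gray
      Ben→Eli: Eli black — skip
    Ben black
  Fay black
  Hana gray
    Hana→Eli: Eli black — skip
  Hana black
  Ivy gray
    Cal gray
    Cal black
    Jon gray
      Nia gray
        Nia→Ben: Ben black — skip
        Omar gray
          Kai gray
            Kai→Eli: Eli black — skip
            Kai→Hana: Hana black — skip
            Kai→Ivy: Ivy is gray → back edge
First back edge: Kai → Ivy.

Kai→Ivy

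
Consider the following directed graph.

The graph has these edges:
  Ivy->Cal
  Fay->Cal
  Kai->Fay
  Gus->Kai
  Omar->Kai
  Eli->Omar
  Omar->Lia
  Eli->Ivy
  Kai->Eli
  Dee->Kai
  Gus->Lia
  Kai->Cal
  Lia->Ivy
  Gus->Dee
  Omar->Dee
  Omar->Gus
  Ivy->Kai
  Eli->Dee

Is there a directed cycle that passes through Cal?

No

Cal lies on a cycle iff there is a path from Cal back to itself.
Exploring from Cal, it never reaches itself; equivalently, its strongly connected component is a singleton.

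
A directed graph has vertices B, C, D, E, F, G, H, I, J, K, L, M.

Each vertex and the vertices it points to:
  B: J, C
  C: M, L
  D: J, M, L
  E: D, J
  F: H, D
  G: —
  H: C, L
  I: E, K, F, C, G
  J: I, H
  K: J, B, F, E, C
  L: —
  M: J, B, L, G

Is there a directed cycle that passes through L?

No

L lies on a cycle iff there is a path from L back to itself.
Exploring from L, it never reaches itself; equivalently, its strongly connected component is a singleton.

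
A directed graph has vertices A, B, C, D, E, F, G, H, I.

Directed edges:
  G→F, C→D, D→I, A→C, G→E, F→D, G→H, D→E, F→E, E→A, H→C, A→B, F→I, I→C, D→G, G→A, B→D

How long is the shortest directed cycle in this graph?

3

For each vertex v, BFS finds the shortest path from v back to v.
The shortest such closed walk is F → D → G → F, length 3.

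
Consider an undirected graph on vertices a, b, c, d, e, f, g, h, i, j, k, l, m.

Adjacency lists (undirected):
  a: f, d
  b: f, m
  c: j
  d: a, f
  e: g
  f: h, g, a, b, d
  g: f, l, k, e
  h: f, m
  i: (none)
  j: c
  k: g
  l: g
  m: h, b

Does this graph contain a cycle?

Yes

DFS, tracking each vertex's parent; an edge to a visited non-parent vertex closes a cycle.
Start from g:
visit g (parent –)
  visit f (parent g)
    visit h (parent f)
      h–f: parent, skip
      visit m (parent h)
        m–h: parent, skip
        visit b (parent m)
          b–f: f visited and ≠ parent → cycle
Cycle: f – h – m – b – f.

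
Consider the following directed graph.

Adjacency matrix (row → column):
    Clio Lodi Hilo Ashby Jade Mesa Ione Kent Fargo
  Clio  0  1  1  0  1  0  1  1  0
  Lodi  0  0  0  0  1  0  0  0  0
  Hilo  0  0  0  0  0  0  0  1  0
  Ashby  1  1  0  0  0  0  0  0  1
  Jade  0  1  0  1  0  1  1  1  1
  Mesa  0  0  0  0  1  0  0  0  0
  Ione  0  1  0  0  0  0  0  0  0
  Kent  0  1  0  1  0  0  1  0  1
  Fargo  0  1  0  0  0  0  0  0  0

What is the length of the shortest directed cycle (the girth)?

2

For each vertex v, BFS finds the shortest path from v back to v.
The shortest such closed walk is Jade → Mesa → Jade, length 2.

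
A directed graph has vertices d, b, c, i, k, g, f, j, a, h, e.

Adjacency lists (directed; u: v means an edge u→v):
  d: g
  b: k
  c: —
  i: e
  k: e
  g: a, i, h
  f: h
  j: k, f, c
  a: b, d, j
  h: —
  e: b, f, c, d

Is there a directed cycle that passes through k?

Yes

k is on a cycle iff k can reach itself via ≥1 edge.
k → e → b → k — yes.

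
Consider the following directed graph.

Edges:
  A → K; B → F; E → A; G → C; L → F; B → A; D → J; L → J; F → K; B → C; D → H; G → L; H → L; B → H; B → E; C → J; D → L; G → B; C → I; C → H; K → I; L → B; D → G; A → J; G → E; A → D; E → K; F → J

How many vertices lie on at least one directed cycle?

8

A vertex is on a directed cycle iff it belongs to a strongly connected component of size ≥ 2 (or has a self-loop).
The vertices on cycles are {A, B, C, D, E, G, H, L} — 8 in total.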